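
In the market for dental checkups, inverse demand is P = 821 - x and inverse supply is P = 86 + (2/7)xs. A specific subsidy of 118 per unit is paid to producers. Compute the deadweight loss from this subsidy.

Deadweight loss = 48734/9

Pre-subsidy: 821 - x = 86 + (2/7)x gives x* = 1715/3 and P* = 748/3.
With the subsidy, sellers receive Ps = Pb + 118 for each unit, where Pb is the price buyers pay.
On the curves, Pb = 821 - x and Ps = 86 + (2/7)x; the wedge Ps − Pb = 118 gives 86 + (2/7)x − (821 - x) = 118, so x' = 5971/9.
Then Pb = 821 − 1·(5971/9) = 1418/9 and Ps = 86 + (2/7)·(5971/9) = 2480/9.
The subsidy expands output by 5971/9 − 1715/3 = 826/9 past the efficient level; on those units the gap between marginal cost and willingness to pay runs from 0 up to 118.
DWL = ½ × 118 × 826/9 = 48734/9.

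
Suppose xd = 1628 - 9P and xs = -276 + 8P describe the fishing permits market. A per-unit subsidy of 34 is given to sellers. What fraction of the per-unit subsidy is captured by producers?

Pre-subsidy: 1628 - 9P = -276 + 8P gives P* = 112, x* = 620.
With the subsidy, sellers receive Ps = Pb + 34 for each unit, where Pb is the price buyers pay.
Supply in terms of Pb becomes xs = -276 + 8(Pb + 34) = -4 + 8Pb. Setting this equal to demand: 1628 - 9Pb = -4 + 8Pb, so Pb = 96.
Sellers receive Ps = 96 + 34 = 130; x' = 1628 − 9·96 = 764.
Buyers' price falls by P* − Pb = 112 − 96 = 16; sellers' price rises by Ps − P* = 130 − 112 = 18.
So producers capture 18/34 = 9/17 of each unit of subsidy.

Producer share = 9/17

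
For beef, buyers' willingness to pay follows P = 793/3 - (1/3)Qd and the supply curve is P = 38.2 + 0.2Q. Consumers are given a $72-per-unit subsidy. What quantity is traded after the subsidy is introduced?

Q' = 559

Pre-subsidy: 793/3 - (1/3)Q = 38.2 + 0.2Q gives Q* = 424 and P* = 123.
With the rebate, buyers effectively pay Pb = Ps − 72, where Ps is the price sellers receive.
On the curves, Pb = 793/3 - (1/3)Q and Ps = 38.2 + 0.2Q; the wedge Ps − Pb = 72 gives 38.2 + 0.2Q − (793/3 - (1/3)Q) = 72, so Q' = 559.
Then Pb = 793/3 − (1/3)·559 = 78 and Ps = 38.2 + 0.2·559 = 150.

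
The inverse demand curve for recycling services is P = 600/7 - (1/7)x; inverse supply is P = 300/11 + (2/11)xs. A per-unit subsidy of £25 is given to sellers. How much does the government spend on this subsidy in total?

Government cost = £6425

Pre-subsidy: 600/7 - (1/7)x = 300/11 + (2/11)x gives x* = 180 and P* = 60.
With the subsidy, sellers receive Ps = Pb + 25 for each unit, where Pb is the price buyers pay.
On the curves, Pb = 600/7 - (1/7)x and Ps = 300/11 + (2/11)x; the wedge Ps − Pb = 25 gives 300/11 + (2/11)x − (600/7 - (1/7)x) = 25, so x' = 257.
Then Pb = 600/7 − (1/7)·257 = 49 and Ps = 300/11 + (2/11)·257 = 74.
Government outlay = subsidy × quantity = 25 × 257 = 6425.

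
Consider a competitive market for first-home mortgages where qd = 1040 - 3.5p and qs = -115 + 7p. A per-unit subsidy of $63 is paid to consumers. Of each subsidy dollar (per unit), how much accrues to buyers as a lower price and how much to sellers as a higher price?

Pre-subsidy: 1040 - 3.5p = -115 + 7p gives p* = 110, q* = 655.
With the rebate, buyers effectively pay pb = ps − 63, where ps is the price sellers receive.
Demand in terms of ps becomes qd = 1040 − 3.5(ps − 63) = 1260.5 - 3.5ps. Setting this equal to supply: 1260.5 - 3.5ps = -115 + 7ps, so ps = 131.
Buyers pay pb = 131 − 63 = 68; q' = -115 + 7·131 = 802.
Buyers' price falls by p* − pb = 110 − 68 = 42; sellers' price rises by ps − p* = 131 − 110 = 21.

Buyers gain $42 per unit; sellers gain $21 per unit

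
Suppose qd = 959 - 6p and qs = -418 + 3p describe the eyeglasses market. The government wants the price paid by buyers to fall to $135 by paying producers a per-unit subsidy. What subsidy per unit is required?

At a buyer price of 135, quantity demanded is 959 − 6·135 = 149.
Sellers supply 149 only when they receive ps with -418 + 3·ps = 149, i.e. ps = 189.
s = ps − pb = 189 − 135 = 54.

Required subsidy s = $54 per unit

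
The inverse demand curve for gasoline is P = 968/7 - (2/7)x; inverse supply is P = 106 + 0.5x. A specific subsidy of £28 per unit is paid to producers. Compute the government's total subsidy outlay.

Government cost = 23632/11

Pre-subsidy: 968/7 - (2/7)x = 106 + 0.5x gives x* = 452/11 and P* = 1392/11.
With the subsidy, sellers receive Ps = Pb + 28 for each unit, where Pb is the price buyers pay.
On the curves, Pb = 968/7 - (2/7)x and Ps = 106 + 0.5x; the wedge Ps − Pb = 28 gives 106 + 0.5x − (968/7 - (2/7)x) = 28, so x' = 844/11.
Then Pb = 968/7 − (2/7)·(844/11) = 1280/11 and Ps = 106 + 0.5·(844/11) = 1588/11.
Government outlay = subsidy × quantity = 28 × 844/11 = 23632/11.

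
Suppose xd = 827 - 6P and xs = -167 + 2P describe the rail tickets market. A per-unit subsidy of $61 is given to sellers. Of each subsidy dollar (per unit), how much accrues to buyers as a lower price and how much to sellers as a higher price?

Buyers gain $15.25 per unit; sellers gain $45.75 per unit

Pre-subsidy: 827 - 6P = -167 + 2P gives P* = 124.25, x* = 81.5.
With the subsidy, sellers receive Ps = Pb + 61 for each unit, where Pb is the price buyers pay.
Supply in terms of Pb becomes xs = -167 + 2(Pb + 61) = -45 + 2Pb. Setting this equal to demand: 827 - 6Pb = -45 + 2Pb, so Pb = 109.
Sellers receive Ps = 109 + 61 = 170; x' = 827 − 6·109 = 173.
Buyers' price falls by P* − Pb = 124.25 − 109 = 15.25; sellers' price rises by Ps − P* = 170 − 124.25 = 45.75.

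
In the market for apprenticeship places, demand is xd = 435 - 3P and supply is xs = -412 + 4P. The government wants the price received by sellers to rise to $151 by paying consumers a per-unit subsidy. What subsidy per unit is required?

Required subsidy s = $70 per unit

At a seller price of 151, quantity supplied is -412 + 4·151 = 192.
Buyers absorb 192 only when they pay Pb with 435 − 3·Pb = 192, i.e. Pb = 81.
s = Ps − Pb = 151 − 81 = 70.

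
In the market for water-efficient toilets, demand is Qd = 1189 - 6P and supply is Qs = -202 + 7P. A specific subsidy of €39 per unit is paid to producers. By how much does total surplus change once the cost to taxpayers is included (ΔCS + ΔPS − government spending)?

Pre-subsidy: 1189 - 6P = -202 + 7P gives P* = 107, Q* = 547.
With the subsidy, sellers receive Ps = Pb + 39 for each unit, where Pb is the price buyers pay.
Supply in terms of Pb becomes Qs = -202 + 7(Pb + 39) = 71 + 7Pb. Setting this equal to demand: 1189 - 6Pb = 71 + 7Pb, so Pb = 86.
Sellers receive Ps = 86 + 39 = 125; Q' = 1189 − 6·86 = 673.
ΔCS = ½(547 + 673)(107 − 86) = 12810; ΔPS = ½(547 + 673)(125 − 107) = 10980.
Government spending = 39 × 673 = 26247.
Net change = 12810 + 10980 − 26247 = -2457. The loss equals the DWL triangle ½·39·126.

Net change in total surplus = -€2457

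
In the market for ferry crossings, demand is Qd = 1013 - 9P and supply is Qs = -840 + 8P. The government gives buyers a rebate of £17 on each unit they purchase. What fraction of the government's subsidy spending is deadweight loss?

DWL / government spending = 9/26

Pre-subsidy: 1013 - 9P = -840 + 8P gives P* = 109, Q* = 32.
With the rebate, buyers effectively pay Pb = Ps − 17, where Ps is the price sellers receive.
Demand in terms of Ps becomes Qd = 1013 − 9(Ps − 17) = 1166 - 9Ps. Setting this equal to supply: 1166 - 9Ps = -840 + 8Ps, so Ps = 118.
Buyers pay Pb = 118 − 17 = 101; Q' = -840 + 8·118 = 104.
ΔCS = ½(32 + 104)(109 − 101) = 544; ΔPS = ½(32 + 104)(118 − 109) = 612.
Government spending = 17 × 104 = 1768.
DWL = ½ × 17 × (104 − 32) = 612; fraction = 612 / 1768 = 9/26.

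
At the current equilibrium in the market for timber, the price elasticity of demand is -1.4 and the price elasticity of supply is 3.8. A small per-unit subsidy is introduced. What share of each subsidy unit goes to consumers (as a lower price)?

For a small subsidy around the equilibrium, the benefit split depends on the relative slopes, which at a point are proportional to the elasticities.
Buyer share = εs/(εs + |εd|) = 3.8/(3.8 + 1.4) = 19/26; seller share = |εd|/(εs + |εd|) = 7/26.

Consumer share = 19/26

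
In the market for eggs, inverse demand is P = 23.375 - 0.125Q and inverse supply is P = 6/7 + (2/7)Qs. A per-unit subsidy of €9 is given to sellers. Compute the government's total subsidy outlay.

Pre-subsidy: 23.375 - 0.125Q = 6/7 + (2/7)Q gives Q* = 1261/23 and P* = 380/23.
With the subsidy, sellers receive Ps = Pb + 9 for each unit, where Pb is the price buyers pay.
On the curves, Pb = 23.375 - 0.125Q and Ps = 6/7 + (2/7)Q; the wedge Ps − Pb = 9 gives 6/7 + (2/7)Q − (23.375 - 0.125Q) = 9, so Q' = 1765/23.
Then Pb = 23.375 − 0.125·(1765/23) = 317/23 and Ps = 6/7 + (2/7)·(1765/23) = 524/23.
Government outlay = subsidy × quantity = 9 × 1765/23 = 15885/23.

Government cost = 15885/23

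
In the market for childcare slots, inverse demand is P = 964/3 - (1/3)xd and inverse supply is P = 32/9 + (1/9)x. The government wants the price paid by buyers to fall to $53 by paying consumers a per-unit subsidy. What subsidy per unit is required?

At a buyer price of 53, quantity demanded is 964 − 3·53 = 805.
Sellers supply 805 only when they receive Ps = 32/9 + (1/9)·805 = 93.
s = Ps − Pb = 93 − 53 = 40.

Required subsidy s = $40 per unit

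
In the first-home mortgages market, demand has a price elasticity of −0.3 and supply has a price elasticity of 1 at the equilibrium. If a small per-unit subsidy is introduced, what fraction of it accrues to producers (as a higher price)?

For a small subsidy around the equilibrium, the benefit split depends on the relative slopes, which at a point are proportional to the elasticities.
Buyer share = εs/(εs + |εd|) = 1/(1 + 0.3) = 10/13; seller share = |εd|/(εs + |εd|) = 3/13.
So producers capture 3/13 of the subsidy.

Producer share = 3/13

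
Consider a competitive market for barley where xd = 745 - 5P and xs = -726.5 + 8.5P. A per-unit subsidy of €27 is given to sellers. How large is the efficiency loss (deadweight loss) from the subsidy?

Pre-subsidy: 745 - 5P = -726.5 + 8.5P gives P* = 109, x* = 200.
With the subsidy, sellers receive Ps = Pb + 27 for each unit, where Pb is the price buyers pay.
Supply in terms of Pb becomes xs = -726.5 + 8.5(Pb + 27) = -497 + 8.5Pb. Setting this equal to demand: 745 - 5Pb = -497 + 8.5Pb, so Pb = 92.
Sellers receive Ps = 92 + 27 = 119; x' = 745 − 5·92 = 285.
The subsidy expands output by 285 − 200 = 85 past the efficient level; on those units the gap between marginal cost and willingness to pay runs from 0 up to 27.
DWL = ½ × 27 × 85 = 1147.5.

Deadweight loss = €1147.5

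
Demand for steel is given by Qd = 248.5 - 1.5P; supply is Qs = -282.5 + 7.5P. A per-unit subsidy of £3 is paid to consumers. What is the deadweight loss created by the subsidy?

Pre-subsidy: 248.5 - 1.5P = -282.5 + 7.5P gives P* = 59, Q* = 160.
With the rebate, buyers effectively pay Pb = Ps − 3, where Ps is the price sellers receive.
Demand in terms of Ps becomes Qd = 248.5 − 1.5(Ps − 3) = 253 - 1.5Ps. Setting this equal to supply: 253 - 1.5Ps = -282.5 + 7.5Ps, so Ps = 59.5.
Buyers pay Pb = 59.5 − 3 = 56.5; Q' = -282.5 + 7.5·59.5 = 163.75.
The subsidy expands output by 163.75 − 160 = 3.75 past the efficient level; on those units the gap between marginal cost and willingness to pay runs from 0 up to 3.
DWL = ½ × 3 × 3.75 = 5.625.

Deadweight loss = £5.625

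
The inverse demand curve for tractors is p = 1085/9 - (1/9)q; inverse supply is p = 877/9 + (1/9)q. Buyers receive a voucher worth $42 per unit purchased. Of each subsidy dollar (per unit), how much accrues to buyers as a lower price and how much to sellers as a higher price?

Buyers gain $21 per unit; sellers gain $21 per unit

Pre-subsidy: 1085/9 - (1/9)q = 877/9 + (1/9)q gives q* = 104 and p* = 109.
With the rebate, buyers effectively pay pb = ps − 42, where ps is the price sellers receive.
On the curves, pb = 1085/9 - (1/9)q and ps = 877/9 + (1/9)q; the wedge ps − pb = 42 gives 877/9 + (1/9)q − (1085/9 - (1/9)q) = 42, so q' = 293.
Then pb = 1085/9 − (1/9)·293 = 88 and ps = 877/9 + (1/9)·293 = 130.
Buyers' price falls by p* − pb = 109 − 88 = 21; sellers' price rises by ps − p* = 130 − 109 = 21.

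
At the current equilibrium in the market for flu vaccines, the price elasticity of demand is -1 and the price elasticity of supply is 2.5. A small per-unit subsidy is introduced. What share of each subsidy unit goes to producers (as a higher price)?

For a small subsidy around the equilibrium, the benefit split depends on the relative slopes, which at a point are proportional to the elasticities.
Buyer share = εs/(εs + |εd|) = 2.5/(2.5 + 1) = 5/7; seller share = |εd|/(εs + |εd|) = 2/7.
So producers capture 2/7 of the subsidy.

Producer share = 2/7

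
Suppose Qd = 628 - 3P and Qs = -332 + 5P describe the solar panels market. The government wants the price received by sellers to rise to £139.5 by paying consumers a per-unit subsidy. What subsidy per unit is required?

At a seller price of 139.5, quantity supplied is -332 + 5·139.5 = 365.5.
Buyers absorb 365.5 only when they pay Pb with 628 − 3·Pb = 365.5, i.e. Pb = 87.5.
s = Ps − Pb = 139.5 − 87.5 = 52.

Required subsidy s = £52 per unit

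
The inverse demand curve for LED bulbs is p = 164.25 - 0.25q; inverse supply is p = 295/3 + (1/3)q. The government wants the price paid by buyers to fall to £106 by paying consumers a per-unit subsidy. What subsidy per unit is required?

At a buyer price of 106, quantity demanded is 657 − 4·106 = 233.
Sellers supply 233 only when they receive ps = 295/3 + (1/3)·233 = 176.
s = ps − pb = 176 − 106 = 70.

Required subsidy s = £70 per unit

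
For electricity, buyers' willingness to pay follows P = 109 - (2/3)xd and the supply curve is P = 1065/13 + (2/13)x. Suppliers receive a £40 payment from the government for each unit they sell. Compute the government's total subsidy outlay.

Pre-subsidy: 109 - (2/3)x = 1065/13 + (2/13)x gives x* = 33 and P* = 87.
With the subsidy, sellers receive Ps = Pb + 40 for each unit, where Pb is the price buyers pay.
On the curves, Pb = 109 - (2/3)x and Ps = 1065/13 + (2/13)x; the wedge Ps − Pb = 40 gives 1065/13 + (2/13)x − (109 - (2/3)x) = 40, so x' = 81.75.
Then Pb = 109 − (2/3)·81.75 = 54.5 and Ps = 1065/13 + (2/13)·81.75 = 94.5.
Government outlay = subsidy × quantity = 40 × 81.75 = 3270.

Government cost = £3270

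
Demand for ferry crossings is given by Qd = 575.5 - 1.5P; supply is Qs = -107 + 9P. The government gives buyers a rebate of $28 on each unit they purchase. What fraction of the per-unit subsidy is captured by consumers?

Pre-subsidy: 575.5 - 1.5P = -107 + 9P gives P* = 65, Q* = 478.
With the rebate, buyers effectively pay Pb = Ps − 28, where Ps is the price sellers receive.
Demand in terms of Ps becomes Qd = 575.5 − 1.5(Ps − 28) = 617.5 - 1.5Ps. Setting this equal to supply: 617.5 - 1.5Ps = -107 + 9Ps, so Ps = 69.
Buyers pay Pb = 69 − 28 = 41; Q' = -107 + 9·69 = 514.
Buyers' price falls by P* − Pb = 65 − 41 = 24; sellers' price rises by Ps − P* = 69 − 65 = 4.
So consumers capture 24/28 = 6/7 of each unit of subsidy.

Consumer share = 6/7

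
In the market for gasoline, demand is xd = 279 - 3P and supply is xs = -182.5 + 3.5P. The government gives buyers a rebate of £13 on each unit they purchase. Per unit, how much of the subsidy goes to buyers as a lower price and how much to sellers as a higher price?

Pre-subsidy: 279 - 3P = -182.5 + 3.5P gives P* = 71, x* = 66.
With the rebate, buyers effectively pay Pb = Ps − 13, where Ps is the price sellers receive.
Demand in terms of Ps becomes xd = 279 − 3(Ps − 13) = 318 - 3Ps. Setting this equal to supply: 318 - 3Ps = -182.5 + 3.5Ps, so Ps = 77.
Buyers pay Pb = 77 − 13 = 64; x' = -182.5 + 3.5·77 = 87.
Buyers' price falls by P* − Pb = 71 − 64 = 7; sellers' price rises by Ps − P* = 77 − 71 = 6.

Buyers gain £7 per unit; sellers gain £6 per unit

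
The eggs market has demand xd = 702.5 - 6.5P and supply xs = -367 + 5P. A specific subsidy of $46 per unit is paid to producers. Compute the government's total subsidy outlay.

Government cost = $10488

Pre-subsidy: 702.5 - 6.5P = -367 + 5P gives P* = 93, x* = 98.
With the subsidy, sellers receive Ps = Pb + 46 for each unit, where Pb is the price buyers pay.
Supply in terms of Pb becomes xs = -367 + 5(Pb + 46) = -137 + 5Pb. Setting this equal to demand: 702.5 - 6.5Pb = -137 + 5Pb, so Pb = 73.
Sellers receive Ps = 73 + 46 = 119; x' = 702.5 − 6.5·73 = 228.
Government outlay = subsidy × quantity = 46 × 228 = 10488.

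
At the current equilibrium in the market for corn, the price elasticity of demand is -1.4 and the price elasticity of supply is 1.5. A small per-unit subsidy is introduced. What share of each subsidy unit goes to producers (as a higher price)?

Producer share = 14/29

For a small subsidy around the equilibrium, the benefit split depends on the relative slopes, which at a point are proportional to the elasticities.
Buyer share = εs/(εs + |εd|) = 1.5/(1.5 + 1.4) = 15/29; seller share = |εd|/(εs + |εd|) = 14/29.
So producers capture 14/29 of the subsidy.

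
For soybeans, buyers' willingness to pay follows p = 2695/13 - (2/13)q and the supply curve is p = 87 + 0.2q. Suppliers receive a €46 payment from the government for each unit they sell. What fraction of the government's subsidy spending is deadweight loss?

Pre-subsidy: 2695/13 - (2/13)q = 87 + 0.2q gives q* = 340 and p* = 155.
With the subsidy, sellers receive ps = pb + 46 for each unit, where pb is the price buyers pay.
On the curves, pb = 2695/13 - (2/13)q and ps = 87 + 0.2q; the wedge ps − pb = 46 gives 87 + 0.2q − (2695/13 - (2/13)q) = 46, so q' = 470.
Then pb = 2695/13 − (2/13)·470 = 135 and ps = 87 + 0.2·470 = 181.
ΔCS = ½(340 + 470)(155 − 135) = 8100; ΔPS = ½(340 + 470)(181 − 155) = 10530.
Government spending = 46 × 470 = 21620.
DWL = ½ × 46 × (470 − 340) = 2990; fraction = 2990 / 21620 = 13/94.

DWL / government spending = 13/94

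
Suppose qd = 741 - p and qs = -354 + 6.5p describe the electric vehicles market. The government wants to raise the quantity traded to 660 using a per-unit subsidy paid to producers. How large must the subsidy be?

At q = 660, invert demand for the buyer price: pb = (741 − 660)/1 = 81; invert supply for the seller price: ps = (660 − (-354))/6.5 = 156.
The subsidy must fill the gap: s = ps − pb = 156 − 81 = 75.

Required subsidy s = 75 per unit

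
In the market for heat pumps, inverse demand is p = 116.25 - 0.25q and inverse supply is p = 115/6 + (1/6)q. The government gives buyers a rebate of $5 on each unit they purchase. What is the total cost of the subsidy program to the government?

Government cost = $1225

Pre-subsidy: 116.25 - 0.25q = 115/6 + (1/6)q gives q* = 233 and p* = 58.
With the rebate, buyers effectively pay pb = ps − 5, where ps is the price sellers receive.
On the curves, pb = 116.25 - 0.25q and ps = 115/6 + (1/6)q; the wedge ps − pb = 5 gives 115/6 + (1/6)q − (116.25 - 0.25q) = 5, so q' = 245.
Then pb = 116.25 − 0.25·245 = 55 and ps = 115/6 + (1/6)·245 = 60.
Government outlay = subsidy × quantity = 5 × 245 = 1225.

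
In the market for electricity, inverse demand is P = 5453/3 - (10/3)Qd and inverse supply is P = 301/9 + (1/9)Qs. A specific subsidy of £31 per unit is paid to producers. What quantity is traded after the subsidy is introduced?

Q' = 527

Pre-subsidy: 5453/3 - (10/3)Q = 301/9 + (1/9)Q gives Q* = 518 and P* = 91.
With the subsidy, sellers receive Ps = Pb + 31 for each unit, where Pb is the price buyers pay.
On the curves, Pb = 5453/3 - (10/3)Q and Ps = 301/9 + (1/9)Q; the wedge Ps − Pb = 31 gives 301/9 + (1/9)Q − (5453/3 - (10/3)Q) = 31, so Q' = 527.
Then Pb = 5453/3 − (10/3)·527 = 61 and Ps = 301/9 + (1/9)·527 = 92.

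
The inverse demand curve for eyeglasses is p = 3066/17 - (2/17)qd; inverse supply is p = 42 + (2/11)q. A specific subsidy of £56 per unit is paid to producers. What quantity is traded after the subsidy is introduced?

q' = 649

Pre-subsidy: 3066/17 - (2/17)q = 42 + (2/11)q gives q* = 462 and p* = 126.
With the subsidy, sellers receive ps = pb + 56 for each unit, where pb is the price buyers pay.
On the curves, pb = 3066/17 - (2/17)q and ps = 42 + (2/11)q; the wedge ps − pb = 56 gives 42 + (2/11)q − (3066/17 - (2/17)q) = 56, so q' = 649.
Then pb = 3066/17 − (2/17)·649 = 104 and ps = 42 + (2/11)·649 = 160.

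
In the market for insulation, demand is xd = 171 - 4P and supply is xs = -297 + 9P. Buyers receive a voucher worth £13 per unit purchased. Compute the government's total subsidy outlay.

Government cost = £819

Pre-subsidy: 171 - 4P = -297 + 9P gives P* = 36, x* = 27.
With the rebate, buyers effectively pay Pb = Ps − 13, where Ps is the price sellers receive.
Demand in terms of Ps becomes xd = 171 − 4(Ps − 13) = 223 - 4Ps. Setting this equal to supply: 223 - 4Ps = -297 + 9Ps, so Ps = 40.
Buyers pay Pb = 40 − 13 = 27; x' = -297 + 9·40 = 63.
Government outlay = subsidy × quantity = 13 × 63 = 819.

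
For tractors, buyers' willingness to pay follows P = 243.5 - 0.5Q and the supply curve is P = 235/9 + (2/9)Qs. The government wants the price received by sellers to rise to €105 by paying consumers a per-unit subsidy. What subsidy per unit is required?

Required subsidy s = €39 per unit

At a seller price of 105, quantity supplied is -117.5 + 4.5·105 = 355.
Buyers absorb 355 only when they pay Pb = 243.5 − 0.5·355 = 66.
s = Ps − Pb = 105 − 66 = 39.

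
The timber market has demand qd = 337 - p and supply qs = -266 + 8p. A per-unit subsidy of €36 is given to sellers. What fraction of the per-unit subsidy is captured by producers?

Producer share = 1/9

Pre-subsidy: 337 - p = -266 + 8p gives p* = 67, q* = 270.
With the subsidy, sellers receive ps = pb + 36 for each unit, where pb is the price buyers pay.
Supply in terms of pb becomes qs = -266 + 8(pb + 36) = 22 + 8pb. Setting this equal to demand: 337 - pb = 22 + 8pb, so pb = 35.
Sellers receive ps = 35 + 36 = 71; q' = 337 − 1·35 = 302.
Buyers' price falls by p* − pb = 67 − 35 = 32; sellers' price rises by ps − p* = 71 − 67 = 4.
So producers capture 4/36 = 1/9 of each unit of subsidy.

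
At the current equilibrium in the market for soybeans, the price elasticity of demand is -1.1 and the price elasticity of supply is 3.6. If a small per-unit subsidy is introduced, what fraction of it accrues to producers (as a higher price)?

Producer share = 11/47

For a small subsidy around the equilibrium, the benefit split depends on the relative slopes, which at a point are proportional to the elasticities.
Buyer share = εs/(εs + |εd|) = 3.6/(3.6 + 1.1) = 36/47; seller share = |εd|/(εs + |εd|) = 11/47.
So producers capture 11/47 of the subsidy.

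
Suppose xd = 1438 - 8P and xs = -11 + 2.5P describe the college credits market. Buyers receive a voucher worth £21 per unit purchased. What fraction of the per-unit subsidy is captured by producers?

Pre-subsidy: 1438 - 8P = -11 + 2.5P gives P* = 138, x* = 334.
With the rebate, buyers effectively pay Pb = Ps − 21, where Ps is the price sellers receive.
Demand in terms of Ps becomes xd = 1438 − 8(Ps − 21) = 1606 - 8Ps. Setting this equal to supply: 1606 - 8Ps = -11 + 2.5Ps, so Ps = 154.
Buyers pay Pb = 154 − 21 = 133; x' = -11 + 2.5·154 = 374.
Buyers' price falls by P* − Pb = 138 − 133 = 5; sellers' price rises by Ps − P* = 154 − 138 = 16.
So producers capture 16/21 = 16/21 of each unit of subsidy.

Producer share = 16/21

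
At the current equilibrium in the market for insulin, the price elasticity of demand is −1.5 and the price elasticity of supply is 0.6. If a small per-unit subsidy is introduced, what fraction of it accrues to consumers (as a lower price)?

For a small subsidy around the equilibrium, the benefit split depends on the relative slopes, which at a point are proportional to the elasticities.
Buyer share = εs/(εs + |εd|) = 0.6/(0.6 + 1.5) = 2/7; seller share = |εd|/(εs + |εd|) = 5/7.

Consumer share = 2/7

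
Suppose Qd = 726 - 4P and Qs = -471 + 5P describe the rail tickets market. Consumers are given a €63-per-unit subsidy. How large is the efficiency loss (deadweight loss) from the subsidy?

Pre-subsidy: 726 - 4P = -471 + 5P gives P* = 133, Q* = 194.
With the rebate, buyers effectively pay Pb = Ps − 63, where Ps is the price sellers receive.
Demand in terms of Ps becomes Qd = 726 − 4(Ps − 63) = 978 - 4Ps. Setting this equal to supply: 978 - 4Ps = -471 + 5Ps, so Ps = 161.
Buyers pay Pb = 161 − 63 = 98; Q' = -471 + 5·161 = 334.
The subsidy expands output by 334 − 194 = 140 past the efficient level; on those units the gap between marginal cost and willingness to pay runs from 0 up to 63.
DWL = ½ × 63 × 140 = 4410.

Deadweight loss = €4410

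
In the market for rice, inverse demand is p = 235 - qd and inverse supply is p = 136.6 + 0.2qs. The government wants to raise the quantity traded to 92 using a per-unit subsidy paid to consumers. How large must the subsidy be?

At q = 92, from the demand curve buyers pay pb = 235 − 1·92 = 143; from the supply curve sellers need ps = 136.6 + 0.2·92 = 155.
The subsidy must fill the gap: s = ps − pb = 155 − 143 = 12.

Required subsidy s = 12 per unit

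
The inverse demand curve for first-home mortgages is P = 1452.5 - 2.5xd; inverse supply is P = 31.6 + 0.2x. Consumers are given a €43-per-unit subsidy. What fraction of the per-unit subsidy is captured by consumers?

Pre-subsidy: 1452.5 - 2.5x = 31.6 + 0.2x gives x* = 14209/27 and P* = 3695/27.
With the rebate, buyers effectively pay Pb = Ps − 43, where Ps is the price sellers receive.
On the curves, Pb = 1452.5 - 2.5x and Ps = 31.6 + 0.2x; the wedge Ps − Pb = 43 gives 31.6 + 0.2x − (1452.5 - 2.5x) = 43, so x' = 14639/27.
Then Pb = 1452.5 − 2.5·(14639/27) = 2620/27 and Ps = 31.6 + 0.2·(14639/27) = 3781/27.
Buyers' price falls by P* − Pb = 3695/27 − 2620/27 = 1075/27; sellers' price rises by Ps − P* = 3781/27 − 3695/27 = 86/27.
So consumers capture (1075/27)/43 = 25/27 of each unit of subsidy.

Consumer share = 25/27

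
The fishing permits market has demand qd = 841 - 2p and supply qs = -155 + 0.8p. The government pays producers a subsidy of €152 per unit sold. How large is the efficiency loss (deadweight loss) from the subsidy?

Pre-subsidy: 841 - 2p = -155 + 0.8p gives p* = 2490/7, q* = 907/7.
With the subsidy, sellers receive ps = pb + 152 for each unit, where pb is the price buyers pay.
Supply in terms of pb becomes qs = -155 + 0.8(pb + 152) = -33.4 + 0.8pb. Setting this equal to demand: 841 - 2pb = -33.4 + 0.8pb, so pb = 2186/7.
Sellers receive ps = 2186/7 + 152 = 3250/7; q' = 841 − 2·(2186/7) = 1515/7.
The subsidy expands output by 1515/7 − 907/7 = 608/7 past the efficient level; on those units the gap between marginal cost and willingness to pay runs from 0 up to 152.
DWL = ½ × 152 × 608/7 = 46208/7.

Deadweight loss = 46208/7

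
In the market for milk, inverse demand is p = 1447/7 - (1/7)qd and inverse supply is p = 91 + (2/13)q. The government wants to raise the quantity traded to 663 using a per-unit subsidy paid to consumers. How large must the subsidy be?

At q = 663, from the demand curve buyers pay pb = 1447/7 − (1/7)·663 = 112; from the supply curve sellers need ps = 91 + (2/13)·663 = 193.
The subsidy must fill the gap: s = ps − pb = 193 − 112 = 81.

Required subsidy s = 81 per unit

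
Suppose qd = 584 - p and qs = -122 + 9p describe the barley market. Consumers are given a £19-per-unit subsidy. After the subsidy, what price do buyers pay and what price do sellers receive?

Pre-subsidy: 584 - p = -122 + 9p gives p* = 70.6, q* = 513.4.
With the rebate, buyers effectively pay pb = ps − 19, where ps is the price sellers receive.
Demand in terms of ps becomes qd = 584 − 1(ps − 19) = 603 - ps. Setting this equal to supply: 603 - ps = -122 + 9ps, so ps = 72.5.
Buyers pay pb = 72.5 − 19 = 53.5; q' = -122 + 9·72.5 = 530.5.

Buyers pay £53.5; sellers receive £72.5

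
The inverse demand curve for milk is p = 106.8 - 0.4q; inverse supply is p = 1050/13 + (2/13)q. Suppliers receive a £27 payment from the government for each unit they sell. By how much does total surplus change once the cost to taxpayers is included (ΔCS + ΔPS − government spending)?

Pre-subsidy: 106.8 - 0.4q = 1050/13 + (2/13)q gives q* = 47 and p* = 88.
With the subsidy, sellers receive ps = pb + 27 for each unit, where pb is the price buyers pay.
On the curves, pb = 106.8 - 0.4q and ps = 1050/13 + (2/13)q; the wedge ps − pb = 27 gives 1050/13 + (2/13)q − (106.8 - 0.4q) = 27, so q' = 95.75.
Then pb = 106.8 − 0.4·95.75 = 68.5 and ps = 1050/13 + (2/13)·95.75 = 95.5.
ΔCS = ½(47 + 95.75)(88 − 68.5) = 1391.8125; ΔPS = ½(47 + 95.75)(95.5 − 88) = 535.3125.
Government spending = 27 × 95.75 = 2585.25.
Net change = 1391.8125 + 535.3125 − 2585.25 = -658.125. The loss equals the DWL triangle ½·27·48.75.

Net change in total surplus = -£658.125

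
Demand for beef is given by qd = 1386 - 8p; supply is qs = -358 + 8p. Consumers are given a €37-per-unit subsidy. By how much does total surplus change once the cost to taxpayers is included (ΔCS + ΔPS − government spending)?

Pre-subsidy: 1386 - 8p = -358 + 8p gives p* = 109, q* = 514.
With the rebate, buyers effectively pay pb = ps − 37, where ps is the price sellers receive.
Demand in terms of ps becomes qd = 1386 − 8(ps − 37) = 1682 - 8ps. Setting this equal to supply: 1682 - 8ps = -358 + 8ps, so ps = 127.5.
Buyers pay pb = 127.5 − 37 = 90.5; q' = -358 + 8·127.5 = 662.
ΔCS = ½(514 + 662)(109 − 90.5) = 10878; ΔPS = ½(514 + 662)(127.5 − 109) = 10878.
Government spending = 37 × 662 = 24494.
Net change = 10878 + 10878 − 24494 = -2738. The loss equals the DWL triangle ½·37·148.

Net change in total surplus = -€2738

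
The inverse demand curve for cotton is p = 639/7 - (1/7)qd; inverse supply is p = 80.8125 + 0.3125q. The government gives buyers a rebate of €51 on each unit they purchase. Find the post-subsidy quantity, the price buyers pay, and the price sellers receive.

q' = 135; buyers pay €72; sellers receive €123

Pre-subsidy: 639/7 - (1/7)q = 80.8125 + 0.3125q gives q* = 23 and p* = 88.
With the rebate, buyers effectively pay pb = ps − 51, where ps is the price sellers receive.
On the curves, pb = 639/7 - (1/7)q and ps = 80.8125 + 0.3125q; the wedge ps − pb = 51 gives 80.8125 + 0.3125q − (639/7 - (1/7)q) = 51, so q' = 135.
Then pb = 639/7 − (1/7)·135 = 72 and ps = 80.8125 + 0.3125·135 = 123.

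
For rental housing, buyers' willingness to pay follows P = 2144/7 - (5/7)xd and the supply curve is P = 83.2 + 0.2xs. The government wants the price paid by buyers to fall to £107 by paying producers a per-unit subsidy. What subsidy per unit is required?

At a buyer price of 107, quantity demanded is 428.8 − 1.4·107 = 279.
Sellers supply 279 only when they receive Ps = 83.2 + 0.2·279 = 139.
s = Ps − Pb = 139 − 107 = 32.

Required subsidy s = £32 per unit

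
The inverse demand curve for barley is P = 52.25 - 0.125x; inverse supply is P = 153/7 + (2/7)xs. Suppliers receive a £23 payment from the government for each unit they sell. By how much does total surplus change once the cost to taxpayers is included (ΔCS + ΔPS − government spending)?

Net change in total surplus = -£644

Pre-subsidy: 52.25 - 0.125x = 153/7 + (2/7)x gives x* = 74 and P* = 43.
With the subsidy, sellers receive Ps = Pb + 23 for each unit, where Pb is the price buyers pay.
On the curves, Pb = 52.25 - 0.125x and Ps = 153/7 + (2/7)x; the wedge Ps − Pb = 23 gives 153/7 + (2/7)x − (52.25 - 0.125x) = 23, so x' = 130.
Then Pb = 52.25 − 0.125·130 = 36 and Ps = 153/7 + (2/7)·130 = 59.
ΔCS = ½(74 + 130)(43 − 36) = 714; ΔPS = ½(74 + 130)(59 − 43) = 1632.
Government spending = 23 × 130 = 2990.
Net change = 714 + 1632 − 2990 = -644. The loss equals the DWL triangle ½·23·56.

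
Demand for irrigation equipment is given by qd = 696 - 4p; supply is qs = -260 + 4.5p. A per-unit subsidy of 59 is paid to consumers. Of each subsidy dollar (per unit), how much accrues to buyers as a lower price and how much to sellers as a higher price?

Pre-subsidy: 696 - 4p = -260 + 4.5p gives p* = 1912/17, q* = 4184/17.
With the rebate, buyers effectively pay pb = ps − 59, where ps is the price sellers receive.
Demand in terms of ps becomes qd = 696 − 4(ps − 59) = 932 - 4ps. Setting this equal to supply: 932 - 4ps = -260 + 4.5ps, so ps = 2384/17.
Buyers pay pb = 2384/17 − 59 = 1381/17; q' = -260 + 4.5·(2384/17) = 6308/17.
Buyers' price falls by p* − pb = 1912/17 − 1381/17 = 531/17; sellers' price rises by ps − p* = 2384/17 − 1912/17 = 472/17.

Buyers gain 531/17 per unit; sellers gain 472/17 per unit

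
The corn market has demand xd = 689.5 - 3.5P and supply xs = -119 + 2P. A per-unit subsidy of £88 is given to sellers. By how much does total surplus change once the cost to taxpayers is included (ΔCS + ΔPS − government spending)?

Pre-subsidy: 689.5 - 3.5P = -119 + 2P gives P* = 147, x* = 175.
With the subsidy, sellers receive Ps = Pb + 88 for each unit, where Pb is the price buyers pay.
Supply in terms of Pb becomes xs = -119 + 2(Pb + 88) = 57 + 2Pb. Setting this equal to demand: 689.5 - 3.5Pb = 57 + 2Pb, so Pb = 115.
Sellers receive Ps = 115 + 88 = 203; x' = 689.5 − 3.5·115 = 287.
ΔCS = ½(175 + 287)(147 − 115) = 7392; ΔPS = ½(175 + 287)(203 − 147) = 12936.
Government spending = 88 × 287 = 25256.
Net change = 7392 + 12936 − 25256 = -4928. The loss equals the DWL triangle ½·88·112.

Net change in total surplus = -£4928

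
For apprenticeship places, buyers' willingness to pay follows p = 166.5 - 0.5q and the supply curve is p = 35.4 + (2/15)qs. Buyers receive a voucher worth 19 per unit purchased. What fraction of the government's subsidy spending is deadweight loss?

Pre-subsidy: 166.5 - 0.5q = 35.4 + (2/15)q gives q* = 207 and p* = 63.
With the rebate, buyers effectively pay pb = ps − 19, where ps is the price sellers receive.
On the curves, pb = 166.5 - 0.5q and ps = 35.4 + (2/15)q; the wedge ps − pb = 19 gives 35.4 + (2/15)q − (166.5 - 0.5q) = 19, so q' = 237.
Then pb = 166.5 − 0.5·237 = 48 and ps = 35.4 + (2/15)·237 = 67.
ΔCS = ½(207 + 237)(63 − 48) = 3330; ΔPS = ½(207 + 237)(67 − 63) = 888.
Government spending = 19 × 237 = 4503.
DWL = ½ × 19 × (237 − 207) = 285; fraction = 285 / 4503 = 5/79.

DWL / government spending = 5/79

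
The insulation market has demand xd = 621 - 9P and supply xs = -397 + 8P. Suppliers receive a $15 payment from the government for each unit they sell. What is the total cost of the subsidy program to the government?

Government cost = 37125/17

Pre-subsidy: 621 - 9P = -397 + 8P gives P* = 1018/17, x* = 1395/17.
With the subsidy, sellers receive Ps = Pb + 15 for each unit, where Pb is the price buyers pay.
Supply in terms of Pb becomes xs = -397 + 8(Pb + 15) = -277 + 8Pb. Setting this equal to demand: 621 - 9Pb = -277 + 8Pb, so Pb = 898/17.
Sellers receive Ps = 898/17 + 15 = 1153/17; x' = 621 − 9·(898/17) = 2475/17.
Government outlay = subsidy × quantity = 15 × 2475/17 = 37125/17.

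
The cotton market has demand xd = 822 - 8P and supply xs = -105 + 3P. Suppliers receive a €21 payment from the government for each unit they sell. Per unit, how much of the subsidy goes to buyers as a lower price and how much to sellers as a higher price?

Pre-subsidy: 822 - 8P = -105 + 3P gives P* = 927/11, x* = 1626/11.
With the subsidy, sellers receive Ps = Pb + 21 for each unit, where Pb is the price buyers pay.
Supply in terms of Pb becomes xs = -105 + 3(Pb + 21) = -42 + 3Pb. Setting this equal to demand: 822 - 8Pb = -42 + 3Pb, so Pb = 864/11.
Sellers receive Ps = 864/11 + 21 = 1095/11; x' = 822 − 8·(864/11) = 2130/11.
Buyers' price falls by P* − Pb = 927/11 − 864/11 = 63/11; sellers' price rises by Ps − P* = 1095/11 − 927/11 = 168/11.

Buyers gain 63/11 per unit; sellers gain 168/11 per unit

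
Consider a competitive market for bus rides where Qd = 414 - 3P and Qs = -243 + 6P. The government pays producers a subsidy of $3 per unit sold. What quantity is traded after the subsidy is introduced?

Pre-subsidy: 414 - 3P = -243 + 6P gives P* = 73, Q* = 195.
With the subsidy, sellers receive Ps = Pb + 3 for each unit, where Pb is the price buyers pay.
Supply in terms of Pb becomes Qs = -243 + 6(Pb + 3) = -225 + 6Pb. Setting this equal to demand: 414 - 3Pb = -225 + 6Pb, so Pb = 71.
Sellers receive Ps = 71 + 3 = 74; Q' = 414 − 3·71 = 201.

Q' = 201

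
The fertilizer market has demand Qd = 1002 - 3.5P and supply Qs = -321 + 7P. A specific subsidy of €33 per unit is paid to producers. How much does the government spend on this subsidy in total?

Government cost = €21054

Pre-subsidy: 1002 - 3.5P = -321 + 7P gives P* = 126, Q* = 561.
With the subsidy, sellers receive Ps = Pb + 33 for each unit, where Pb is the price buyers pay.
Supply in terms of Pb becomes Qs = -321 + 7(Pb + 33) = -90 + 7Pb. Setting this equal to demand: 1002 - 3.5Pb = -90 + 7Pb, so Pb = 104.
Sellers receive Ps = 104 + 33 = 137; Q' = 1002 − 3.5·104 = 638.
Government outlay = subsidy × quantity = 33 × 638 = 21054.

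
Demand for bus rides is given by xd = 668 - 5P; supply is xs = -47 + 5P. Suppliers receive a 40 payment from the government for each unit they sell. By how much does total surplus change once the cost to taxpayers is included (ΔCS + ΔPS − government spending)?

Net change in total surplus = -2000

Pre-subsidy: 668 - 5P = -47 + 5P gives P* = 71.5, x* = 310.5.
With the subsidy, sellers receive Ps = Pb + 40 for each unit, where Pb is the price buyers pay.
Supply in terms of Pb becomes xs = -47 + 5(Pb + 40) = 153 + 5Pb. Setting this equal to demand: 668 - 5Pb = 153 + 5Pb, so Pb = 51.5.
Sellers receive Ps = 51.5 + 40 = 91.5; x' = 668 − 5·51.5 = 410.5.
ΔCS = ½(310.5 + 410.5)(71.5 − 51.5) = 7210; ΔPS = ½(310.5 + 410.5)(91.5 − 71.5) = 7210.
Government spending = 40 × 410.5 = 16420.
Net change = 7210 + 7210 − 16420 = -2000. The loss equals the DWL triangle ½·40·100.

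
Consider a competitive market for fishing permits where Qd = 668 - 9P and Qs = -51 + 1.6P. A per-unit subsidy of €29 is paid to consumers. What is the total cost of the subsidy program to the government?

Government cost = 148973/53

Pre-subsidy: 668 - 9P = -51 + 1.6P gives P* = 3595/53, Q* = 3049/53.
With the rebate, buyers effectively pay Pb = Ps − 29, where Ps is the price sellers receive.
Demand in terms of Ps becomes Qd = 668 − 9(Ps − 29) = 929 - 9Ps. Setting this equal to supply: 929 - 9Ps = -51 + 1.6Ps, so Ps = 4900/53.
Buyers pay Pb = 4900/53 − 29 = 3363/53; Q' = -51 + 1.6·(4900/53) = 5137/53.
Government outlay = subsidy × quantity = 29 × 5137/53 = 148973/53.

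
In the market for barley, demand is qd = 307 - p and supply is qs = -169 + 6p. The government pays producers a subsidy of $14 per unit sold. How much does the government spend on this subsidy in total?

Government cost = $3514

Pre-subsidy: 307 - p = -169 + 6p gives p* = 68, q* = 239.
With the subsidy, sellers receive ps = pb + 14 for each unit, where pb is the price buyers pay.
Supply in terms of pb becomes qs = -169 + 6(pb + 14) = -85 + 6pb. Setting this equal to demand: 307 - pb = -85 + 6pb, so pb = 56.
Sellers receive ps = 56 + 14 = 70; q' = 307 − 1·56 = 251.
Government outlay = subsidy × quantity = 14 × 251 = 3514.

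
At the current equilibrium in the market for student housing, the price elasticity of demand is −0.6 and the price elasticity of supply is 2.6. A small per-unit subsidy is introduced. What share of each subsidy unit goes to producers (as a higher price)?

For a small subsidy around the equilibrium, the benefit split depends on the relative slopes, which at a point are proportional to the elasticities.
Buyer share = εs/(εs + |εd|) = 2.6/(2.6 + 0.6) = 0.8125; seller share = |εd|/(εs + |εd|) = 0.1875.
So producers capture 0.1875 of the subsidy.

Producer share = 0.1875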